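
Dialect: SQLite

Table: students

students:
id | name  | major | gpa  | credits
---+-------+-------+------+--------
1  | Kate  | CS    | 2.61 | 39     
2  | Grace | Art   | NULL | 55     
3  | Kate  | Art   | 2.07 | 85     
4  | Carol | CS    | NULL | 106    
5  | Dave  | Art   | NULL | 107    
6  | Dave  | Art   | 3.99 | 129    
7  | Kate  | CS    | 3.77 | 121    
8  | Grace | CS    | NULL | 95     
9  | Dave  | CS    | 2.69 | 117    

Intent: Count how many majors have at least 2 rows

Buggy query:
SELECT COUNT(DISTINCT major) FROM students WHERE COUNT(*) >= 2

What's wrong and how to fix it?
Bug: COUNT(*) cannot appear in WHERE; the per-group count doesn't exist yet

Fix: Group first with HAVING COUNT(*) >= 2, then COUNT the resulting groups

Corrected query:
SELECT COUNT(*) FROM (SELECT major FROM students GROUP BY major HAVING COUNT(*) >= 2)

Result:
COUNT(*)
--------
2       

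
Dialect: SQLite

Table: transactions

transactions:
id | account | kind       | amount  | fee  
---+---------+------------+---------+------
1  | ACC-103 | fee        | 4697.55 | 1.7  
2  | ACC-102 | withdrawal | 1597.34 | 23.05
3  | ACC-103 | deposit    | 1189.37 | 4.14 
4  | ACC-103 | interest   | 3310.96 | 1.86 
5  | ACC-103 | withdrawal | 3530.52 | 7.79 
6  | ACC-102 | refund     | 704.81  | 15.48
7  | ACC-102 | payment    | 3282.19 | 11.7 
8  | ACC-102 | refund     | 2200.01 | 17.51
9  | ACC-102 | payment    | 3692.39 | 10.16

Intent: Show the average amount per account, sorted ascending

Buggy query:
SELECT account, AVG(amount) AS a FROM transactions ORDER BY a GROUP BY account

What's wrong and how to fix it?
Bug: GROUP BY must precede ORDER BY

Fix: Move ORDER BY to the end, after GROUP BY

Corrected query:
SELECT account, AVG(amount) AS a FROM transactions GROUP BY account ORDER BY a

Result:
account | a       
--------+---------
ACC-102 | 2295.348
ACC-103 | 3182.1  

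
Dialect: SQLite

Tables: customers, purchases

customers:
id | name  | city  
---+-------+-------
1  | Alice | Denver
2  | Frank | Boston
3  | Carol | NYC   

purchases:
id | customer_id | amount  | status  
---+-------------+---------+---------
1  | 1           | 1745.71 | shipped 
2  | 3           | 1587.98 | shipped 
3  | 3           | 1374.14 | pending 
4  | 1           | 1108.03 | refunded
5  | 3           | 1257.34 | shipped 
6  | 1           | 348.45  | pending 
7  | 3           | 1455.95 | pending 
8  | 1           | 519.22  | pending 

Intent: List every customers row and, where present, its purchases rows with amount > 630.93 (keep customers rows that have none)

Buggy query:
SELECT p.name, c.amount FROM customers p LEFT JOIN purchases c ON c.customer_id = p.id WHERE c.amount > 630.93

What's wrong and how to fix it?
Bug: Filtering c.amount in WHERE discards the NULL rows produced by LEFT JOIN, turning it into an inner join

Fix: Put 'c.amount > 630.93' in the JOIN's ON clause instead of WHERE

Corrected query:
SELECT p.name, c.amount FROM customers p LEFT JOIN purchases c ON c.customer_id = p.id AND c.amount > 630.93

Result:
name  | amount 
------+--------
Alice | 1108.03
Alice | 1745.71
Frank | NULL   
Carol | 1257.34
Carol | 1374.14
Carol | 1455.95
Carol | 1587.98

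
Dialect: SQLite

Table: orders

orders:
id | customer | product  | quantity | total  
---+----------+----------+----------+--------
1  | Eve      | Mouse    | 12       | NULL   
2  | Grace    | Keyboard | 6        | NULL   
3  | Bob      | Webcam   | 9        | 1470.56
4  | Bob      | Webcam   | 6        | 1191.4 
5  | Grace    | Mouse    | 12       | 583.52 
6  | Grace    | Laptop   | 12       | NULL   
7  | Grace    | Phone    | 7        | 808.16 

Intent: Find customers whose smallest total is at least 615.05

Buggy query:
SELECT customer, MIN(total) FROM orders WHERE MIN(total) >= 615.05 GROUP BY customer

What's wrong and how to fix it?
Bug: Aggregates like MIN are computed per group after WHERE runs

Fix: Replace WHERE with HAVING after the GROUP BY

Corrected query:
SELECT customer, MIN(total) FROM orders GROUP BY customer HAVING MIN(total) >= 615.05

Result:
customer | MIN(total)
---------+-----------
Bob      | 1191.4    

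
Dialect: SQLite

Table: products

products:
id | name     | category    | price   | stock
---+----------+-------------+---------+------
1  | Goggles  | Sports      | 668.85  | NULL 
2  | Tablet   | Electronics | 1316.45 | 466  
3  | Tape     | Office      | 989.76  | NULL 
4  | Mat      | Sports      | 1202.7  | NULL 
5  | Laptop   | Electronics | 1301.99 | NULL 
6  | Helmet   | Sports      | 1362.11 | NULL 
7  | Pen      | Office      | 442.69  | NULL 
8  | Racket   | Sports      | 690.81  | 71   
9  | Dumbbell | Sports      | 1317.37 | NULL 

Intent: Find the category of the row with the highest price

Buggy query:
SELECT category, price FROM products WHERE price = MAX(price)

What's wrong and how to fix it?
Bug: WHERE is evaluated per row; an aggregate over the whole table isn't defined there

Fix: Wrap MAX in a scalar subquery so WHERE compares against a single value

Corrected query:
SELECT category, price FROM products WHERE price = (SELECT MAX(price) FROM products)

Result:
category | price  
---------+--------
Sports   | 1362.11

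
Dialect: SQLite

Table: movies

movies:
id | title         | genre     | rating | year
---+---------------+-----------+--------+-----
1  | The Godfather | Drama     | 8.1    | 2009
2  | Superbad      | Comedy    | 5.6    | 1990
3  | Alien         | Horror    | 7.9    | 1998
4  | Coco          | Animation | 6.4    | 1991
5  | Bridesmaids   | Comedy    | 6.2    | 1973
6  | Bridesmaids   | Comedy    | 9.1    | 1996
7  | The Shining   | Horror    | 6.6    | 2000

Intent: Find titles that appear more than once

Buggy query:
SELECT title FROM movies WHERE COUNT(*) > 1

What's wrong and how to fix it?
Bug: COUNT(*) is an aggregate and cannot be used in WHERE

Fix: GROUP BY title, then filter groups with HAVING COUNT(*) > 1

Corrected query:
SELECT title FROM movies GROUP BY title HAVING COUNT(*) > 1

Result:
title      
-----------
Bridesmaids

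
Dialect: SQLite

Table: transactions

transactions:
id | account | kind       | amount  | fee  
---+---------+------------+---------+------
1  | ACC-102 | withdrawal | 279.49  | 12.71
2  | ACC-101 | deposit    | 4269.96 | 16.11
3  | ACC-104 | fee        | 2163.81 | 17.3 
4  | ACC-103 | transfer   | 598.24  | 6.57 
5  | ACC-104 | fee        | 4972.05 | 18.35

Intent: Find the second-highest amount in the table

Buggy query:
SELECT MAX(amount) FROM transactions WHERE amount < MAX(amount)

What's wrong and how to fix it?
Bug: The inner MAX is an aggregate inside WHERE, which is not allowed

Fix: Compute the overall MAX in a subquery, then take MAX of rows below it

Corrected query:
SELECT MAX(amount) FROM transactions WHERE amount < (SELECT MAX(amount) FROM transactions)

Result:
MAX(amount)
-----------
4269.96    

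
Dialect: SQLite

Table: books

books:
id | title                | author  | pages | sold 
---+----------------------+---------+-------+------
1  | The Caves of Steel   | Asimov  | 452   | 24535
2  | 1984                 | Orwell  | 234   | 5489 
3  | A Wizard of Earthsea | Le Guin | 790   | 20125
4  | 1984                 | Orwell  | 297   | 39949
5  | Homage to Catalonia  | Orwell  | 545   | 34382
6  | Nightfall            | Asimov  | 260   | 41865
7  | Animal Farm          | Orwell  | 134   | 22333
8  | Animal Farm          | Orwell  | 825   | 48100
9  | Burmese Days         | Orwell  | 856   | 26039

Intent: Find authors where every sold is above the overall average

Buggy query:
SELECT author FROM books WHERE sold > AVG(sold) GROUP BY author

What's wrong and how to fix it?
Bug: AVG() is an aggregate; it can't sit directly in WHERE

Fix: Use a subquery for AVG and a HAVING MIN(...) filter so the condition holds for every row in the group

Corrected query:
SELECT author FROM books GROUP BY author HAVING MIN(sold) > (SELECT AVG(sold) FROM books)

Result:
(no rows)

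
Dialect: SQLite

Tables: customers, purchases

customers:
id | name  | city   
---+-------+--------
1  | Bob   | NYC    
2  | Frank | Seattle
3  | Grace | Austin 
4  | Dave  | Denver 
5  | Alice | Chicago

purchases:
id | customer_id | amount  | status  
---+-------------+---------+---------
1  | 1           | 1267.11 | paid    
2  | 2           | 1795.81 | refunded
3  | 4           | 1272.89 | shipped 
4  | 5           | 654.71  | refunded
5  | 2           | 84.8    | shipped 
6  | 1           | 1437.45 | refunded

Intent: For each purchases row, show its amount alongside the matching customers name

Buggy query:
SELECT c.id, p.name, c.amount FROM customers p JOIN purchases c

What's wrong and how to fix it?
Bug: Missing join condition: each purchases row is matched to all customers rows instead of just its own

Fix: Specify the join condition linking the foreign key to the parent id

Corrected query:
SELECT c.id, p.name, c.amount FROM customers p JOIN purchases c ON c.customer_id = p.id

Result:
id | name  | amount 
---+-------+--------
1  | Bob   | 1267.11
2  | Frank | 1795.81
3  | Dave  | 1272.89
4  | Alice | 654.71 
5  | Frank | 84.8   
6  | Bob   | 1437.45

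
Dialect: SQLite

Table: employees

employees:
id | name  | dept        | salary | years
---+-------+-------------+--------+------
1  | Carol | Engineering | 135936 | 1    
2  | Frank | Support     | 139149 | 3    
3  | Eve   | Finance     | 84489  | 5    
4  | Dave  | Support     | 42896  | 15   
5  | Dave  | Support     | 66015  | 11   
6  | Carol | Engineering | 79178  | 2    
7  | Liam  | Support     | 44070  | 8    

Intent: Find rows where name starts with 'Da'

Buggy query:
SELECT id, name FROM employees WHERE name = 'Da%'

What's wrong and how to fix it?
Bug: Wildcards only work with LIKE; '=' treats '%' as a literal character

Fix: Replace '=' with LIKE so 'Da%' is treated as a pattern

Corrected query:
SELECT id, name FROM employees WHERE name LIKE 'Da%'

Result:
id | name
---+-----
4  | Dave
5  | Dave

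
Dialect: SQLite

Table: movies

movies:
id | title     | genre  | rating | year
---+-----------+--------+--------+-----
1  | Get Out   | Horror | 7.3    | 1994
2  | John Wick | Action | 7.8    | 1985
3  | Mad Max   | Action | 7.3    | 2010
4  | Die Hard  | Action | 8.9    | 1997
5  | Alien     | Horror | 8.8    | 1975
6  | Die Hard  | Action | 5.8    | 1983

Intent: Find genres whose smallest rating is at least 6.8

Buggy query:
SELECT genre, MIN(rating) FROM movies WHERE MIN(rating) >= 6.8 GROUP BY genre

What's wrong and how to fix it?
Bug: Aggregates like MIN are computed per group after WHERE runs

Fix: Use HAVING for the per-group MIN condition

Corrected query:
SELECT genre, MIN(rating) FROM movies GROUP BY genre HAVING MIN(rating) >= 6.8

Result:
genre  | MIN(rating)
-------+------------
Horror | 7.3        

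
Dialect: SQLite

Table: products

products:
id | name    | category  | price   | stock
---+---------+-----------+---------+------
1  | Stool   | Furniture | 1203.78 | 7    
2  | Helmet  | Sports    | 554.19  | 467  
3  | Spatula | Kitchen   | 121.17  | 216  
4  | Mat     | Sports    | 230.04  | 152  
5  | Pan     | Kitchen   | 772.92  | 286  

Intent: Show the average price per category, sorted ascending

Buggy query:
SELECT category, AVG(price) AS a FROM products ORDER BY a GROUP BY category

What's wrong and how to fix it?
Bug: GROUP BY must precede ORDER BY

Fix: Move ORDER BY to the end, after GROUP BY

Corrected query:
SELECT category, AVG(price) AS a FROM products GROUP BY category ORDER BY a

Result:
category  | a      
----------+--------
Sports    | 392.115
Kitchen   | 447.045
Furniture | 1203.78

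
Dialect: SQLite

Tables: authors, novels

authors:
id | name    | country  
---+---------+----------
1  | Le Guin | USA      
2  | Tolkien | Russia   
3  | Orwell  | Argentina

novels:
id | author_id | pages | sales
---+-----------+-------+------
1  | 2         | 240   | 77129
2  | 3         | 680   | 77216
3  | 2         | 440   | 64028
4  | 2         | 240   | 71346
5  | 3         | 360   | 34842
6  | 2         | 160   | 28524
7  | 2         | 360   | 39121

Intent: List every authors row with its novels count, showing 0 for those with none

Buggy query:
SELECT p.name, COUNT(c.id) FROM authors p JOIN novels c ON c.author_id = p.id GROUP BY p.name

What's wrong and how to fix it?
Bug: INNER JOIN drops authors rows that have no matching novels rows

Fix: Switch to LEFT JOIN to retain unmatched parent rows

Corrected query:
SELECT p.name, COUNT(c.id) FROM authors p LEFT JOIN novels c ON c.author_id = p.id GROUP BY p.name

Result:
name    | COUNT(c.id)
--------+------------
Le Guin | 0          
Orwell  | 2          
Tolkien | 5          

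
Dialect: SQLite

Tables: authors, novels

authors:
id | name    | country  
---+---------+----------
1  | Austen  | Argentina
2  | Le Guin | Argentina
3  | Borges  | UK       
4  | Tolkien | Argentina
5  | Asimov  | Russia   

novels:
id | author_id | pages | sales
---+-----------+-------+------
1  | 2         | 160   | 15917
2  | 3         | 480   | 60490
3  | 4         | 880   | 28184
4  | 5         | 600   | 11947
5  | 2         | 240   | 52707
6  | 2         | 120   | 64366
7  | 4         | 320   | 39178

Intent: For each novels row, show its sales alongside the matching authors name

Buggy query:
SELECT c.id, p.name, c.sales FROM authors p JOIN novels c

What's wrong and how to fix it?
Bug: JOIN with no ON clause produces a cartesian product; every novels row pairs with every authors row

Fix: Add ON c.author_id = p.id to the JOIN

Corrected query:
SELECT c.id, p.name, c.sales FROM authors p JOIN novels c ON c.author_id = p.id

Result:
id | name    | sales
---+---------+------
1  | Le Guin | 15917
2  | Borges  | 60490
3  | Tolkien | 28184
4  | Asimov  | 11947
5  | Le Guin | 52707
6  | Le Guin | 64366
7  | Tolkien | 39178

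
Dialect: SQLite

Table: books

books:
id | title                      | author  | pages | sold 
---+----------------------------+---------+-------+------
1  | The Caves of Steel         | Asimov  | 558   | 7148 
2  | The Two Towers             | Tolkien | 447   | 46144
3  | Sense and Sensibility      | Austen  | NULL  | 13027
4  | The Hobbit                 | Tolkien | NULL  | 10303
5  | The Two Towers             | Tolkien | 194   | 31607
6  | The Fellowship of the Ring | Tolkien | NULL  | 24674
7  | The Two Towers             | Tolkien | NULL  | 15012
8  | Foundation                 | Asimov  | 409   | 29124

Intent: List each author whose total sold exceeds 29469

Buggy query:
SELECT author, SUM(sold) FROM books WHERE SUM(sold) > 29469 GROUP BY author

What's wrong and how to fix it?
Bug: WHERE runs before GROUP BY, so aggregates aren't available there

Fix: Use HAVING (which filters groups after aggregation) instead of WHERE

Corrected query:
SELECT author, SUM(sold) FROM books GROUP BY author HAVING SUM(sold) > 29469

Result:
author  | SUM(sold)
--------+----------
Asimov  | 36272    
Tolkien | 127740   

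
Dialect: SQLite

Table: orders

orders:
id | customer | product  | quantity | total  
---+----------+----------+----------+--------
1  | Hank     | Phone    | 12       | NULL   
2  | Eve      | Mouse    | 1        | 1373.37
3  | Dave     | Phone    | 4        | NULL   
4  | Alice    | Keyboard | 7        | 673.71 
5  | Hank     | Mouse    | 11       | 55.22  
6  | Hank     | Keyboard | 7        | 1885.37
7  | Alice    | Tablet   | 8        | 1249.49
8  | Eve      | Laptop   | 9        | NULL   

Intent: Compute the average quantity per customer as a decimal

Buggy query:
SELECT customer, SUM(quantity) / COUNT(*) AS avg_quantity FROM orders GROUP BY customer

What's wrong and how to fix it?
Bug: SUM(quantity) and COUNT(*) are both integers; the division truncates the fractional part

Fix: Cast one side to REAL so the division keeps the fractional part

Corrected query:
SELECT customer, SUM(quantity) * 1.0 / COUNT(*) AS avg_quantity FROM orders GROUP BY customer

Result:
customer | avg_quantity
---------+-------------
Alice    | 7.5         
Dave     | 4           
Eve      | 5           
Hank     | 10          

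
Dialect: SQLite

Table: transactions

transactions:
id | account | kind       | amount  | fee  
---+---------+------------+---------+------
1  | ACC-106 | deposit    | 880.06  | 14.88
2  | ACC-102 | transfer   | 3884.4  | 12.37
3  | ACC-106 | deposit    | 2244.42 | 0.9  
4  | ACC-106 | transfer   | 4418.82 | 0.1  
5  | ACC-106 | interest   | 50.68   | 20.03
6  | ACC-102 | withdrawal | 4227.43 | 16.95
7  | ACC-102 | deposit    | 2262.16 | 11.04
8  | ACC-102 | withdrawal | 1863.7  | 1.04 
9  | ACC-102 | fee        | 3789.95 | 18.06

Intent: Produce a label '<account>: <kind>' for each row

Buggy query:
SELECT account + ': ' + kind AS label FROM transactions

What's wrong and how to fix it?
Bug: '+' is numeric addition; on text columns SQLite converts them to 0 instead of concatenating

Fix: Replace + with || to concatenate text

Corrected query:
SELECT account || ': ' || kind AS label FROM transactions

Result:
label              
-------------------
ACC-106: deposit   
ACC-102: transfer  
ACC-106: deposit   
ACC-106: transfer  
ACC-106: interest  
ACC-102: withdrawal
ACC-102: deposit   
ACC-102: withdrawal
ACC-102: fee       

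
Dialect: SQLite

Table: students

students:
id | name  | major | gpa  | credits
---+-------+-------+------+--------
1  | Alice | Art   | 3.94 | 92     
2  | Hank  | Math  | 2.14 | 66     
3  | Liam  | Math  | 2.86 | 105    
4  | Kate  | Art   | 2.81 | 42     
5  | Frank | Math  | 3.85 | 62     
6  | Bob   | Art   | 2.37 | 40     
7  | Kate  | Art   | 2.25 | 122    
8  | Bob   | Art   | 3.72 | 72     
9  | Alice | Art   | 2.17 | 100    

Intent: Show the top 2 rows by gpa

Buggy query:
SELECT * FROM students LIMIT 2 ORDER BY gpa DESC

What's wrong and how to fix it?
Bug: LIMIT must come after ORDER BY

Fix: Swap the clauses: ORDER BY first, then LIMIT

Corrected query:
SELECT * FROM students ORDER BY gpa DESC LIMIT 2

Result:
id | name  | major | gpa  | credits
---+-------+-------+------+--------
1  | Alice | Art   | 3.94 | 92     
5  | Frank | Math  | 3.85 | 62     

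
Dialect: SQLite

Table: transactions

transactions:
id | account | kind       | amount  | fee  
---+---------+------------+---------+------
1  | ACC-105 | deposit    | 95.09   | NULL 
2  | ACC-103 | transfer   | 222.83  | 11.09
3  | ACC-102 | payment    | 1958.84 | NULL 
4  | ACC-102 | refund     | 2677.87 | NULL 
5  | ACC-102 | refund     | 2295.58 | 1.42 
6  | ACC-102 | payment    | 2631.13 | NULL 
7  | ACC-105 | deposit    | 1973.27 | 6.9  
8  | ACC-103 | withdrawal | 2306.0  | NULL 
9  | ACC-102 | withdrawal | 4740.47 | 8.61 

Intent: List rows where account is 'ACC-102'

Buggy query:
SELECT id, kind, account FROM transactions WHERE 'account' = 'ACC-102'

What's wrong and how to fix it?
Bug: 'account' in single quotes is a string literal, not the column; the comparison is literal-vs-literal and never true

Fix: Reference the column as account without single quotes

Corrected query:
SELECT id, kind, account FROM transactions WHERE account = 'ACC-102'

Result:
id | kind       | account
---+------------+--------
3  | payment    | ACC-102
4  | refund     | ACC-102
5  | refund     | ACC-102
6  | payment    | ACC-102
9  | withdrawal | ACC-102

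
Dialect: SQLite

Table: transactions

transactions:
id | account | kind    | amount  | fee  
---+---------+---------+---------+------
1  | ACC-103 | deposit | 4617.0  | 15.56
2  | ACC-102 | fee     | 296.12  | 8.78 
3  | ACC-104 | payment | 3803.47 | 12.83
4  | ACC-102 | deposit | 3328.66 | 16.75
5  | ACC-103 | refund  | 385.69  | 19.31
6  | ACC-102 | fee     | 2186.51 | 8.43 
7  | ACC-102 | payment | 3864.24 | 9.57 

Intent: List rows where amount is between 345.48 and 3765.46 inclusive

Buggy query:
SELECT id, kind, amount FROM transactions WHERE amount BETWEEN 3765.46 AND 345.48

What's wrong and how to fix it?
Bug: BETWEEN expects the lower bound first; with 3765.46 AND 345.48 the range is empty

Fix: Write BETWEEN 345.48 AND 3765.46

Corrected query:
SELECT id, kind, amount FROM transactions WHERE amount BETWEEN 345.48 AND 3765.46

Result:
id | kind    | amount 
---+---------+--------
4  | deposit | 3328.66
5  | refund  | 385.69 
6  | fee     | 2186.51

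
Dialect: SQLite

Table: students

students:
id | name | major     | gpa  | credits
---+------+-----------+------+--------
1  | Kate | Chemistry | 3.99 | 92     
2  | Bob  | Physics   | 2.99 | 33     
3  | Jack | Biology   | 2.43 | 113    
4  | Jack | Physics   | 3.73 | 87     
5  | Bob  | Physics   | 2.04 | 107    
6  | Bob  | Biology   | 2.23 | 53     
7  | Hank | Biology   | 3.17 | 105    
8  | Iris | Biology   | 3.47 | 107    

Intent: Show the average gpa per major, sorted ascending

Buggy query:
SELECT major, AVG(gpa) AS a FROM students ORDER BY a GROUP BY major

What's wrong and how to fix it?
Bug: ORDER BY appears before GROUP BY; SQL clause order requires GROUP BY first

Fix: Move ORDER BY to the end, after GROUP BY

Corrected query:
SELECT major, AVG(gpa) AS a FROM students GROUP BY major ORDER BY a

Result:
major     | a    
----------+------
Biology   | 2.825
Physics   | 2.92 
Chemistry | 3.99 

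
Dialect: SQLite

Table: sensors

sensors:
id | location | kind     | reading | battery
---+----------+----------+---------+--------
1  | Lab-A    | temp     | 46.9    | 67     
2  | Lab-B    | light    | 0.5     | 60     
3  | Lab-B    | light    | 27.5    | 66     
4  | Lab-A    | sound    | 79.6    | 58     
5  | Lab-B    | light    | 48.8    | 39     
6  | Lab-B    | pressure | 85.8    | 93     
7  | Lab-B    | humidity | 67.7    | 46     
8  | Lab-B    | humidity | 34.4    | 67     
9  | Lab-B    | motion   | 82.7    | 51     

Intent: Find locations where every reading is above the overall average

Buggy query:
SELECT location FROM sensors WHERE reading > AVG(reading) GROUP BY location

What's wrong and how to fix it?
Bug: WHERE evaluates per row before aggregation, so AVG() is unavailable

Fix: Use a subquery for AVG and a HAVING MIN(...) filter so the condition holds for every row in the group

Corrected query:
SELECT location FROM sensors GROUP BY location HAVING MIN(reading) > (SELECT AVG(reading) FROM sensors)

Result:
(no rows)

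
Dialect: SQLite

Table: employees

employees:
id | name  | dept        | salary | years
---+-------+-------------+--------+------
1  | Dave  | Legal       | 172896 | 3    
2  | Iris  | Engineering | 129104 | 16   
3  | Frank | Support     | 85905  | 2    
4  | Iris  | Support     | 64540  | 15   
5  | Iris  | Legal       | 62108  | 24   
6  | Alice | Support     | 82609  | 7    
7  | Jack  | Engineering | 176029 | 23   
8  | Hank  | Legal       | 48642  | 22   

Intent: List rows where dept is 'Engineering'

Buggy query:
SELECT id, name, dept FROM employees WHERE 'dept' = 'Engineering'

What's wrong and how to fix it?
Bug: Single quotes denote string literals in SQL; the column name is being compared as a constant string

Fix: Remove the quotes around the column name (or use double quotes for an identifier)

Corrected query:
SELECT id, name, dept FROM employees WHERE dept = 'Engineering'

Result:
id | name | dept       
---+------+------------
2  | Iris | Engineering
7  | Jack | Engineering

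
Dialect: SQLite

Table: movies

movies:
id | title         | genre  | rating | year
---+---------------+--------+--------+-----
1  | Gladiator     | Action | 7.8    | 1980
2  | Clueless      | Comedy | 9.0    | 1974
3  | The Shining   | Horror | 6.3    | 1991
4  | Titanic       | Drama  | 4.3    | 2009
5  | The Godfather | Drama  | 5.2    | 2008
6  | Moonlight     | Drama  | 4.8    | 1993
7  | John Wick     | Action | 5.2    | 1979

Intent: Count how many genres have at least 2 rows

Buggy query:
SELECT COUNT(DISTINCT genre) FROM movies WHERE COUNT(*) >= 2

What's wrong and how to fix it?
Bug: COUNT(*) cannot appear in WHERE; the per-group count doesn't exist yet

Fix: Group first with HAVING COUNT(*) >= 2, then COUNT the resulting groups

Corrected query:
SELECT COUNT(*) FROM (SELECT genre FROM movies GROUP BY genre HAVING COUNT(*) >= 2)

Result:
COUNT(*)
--------
2       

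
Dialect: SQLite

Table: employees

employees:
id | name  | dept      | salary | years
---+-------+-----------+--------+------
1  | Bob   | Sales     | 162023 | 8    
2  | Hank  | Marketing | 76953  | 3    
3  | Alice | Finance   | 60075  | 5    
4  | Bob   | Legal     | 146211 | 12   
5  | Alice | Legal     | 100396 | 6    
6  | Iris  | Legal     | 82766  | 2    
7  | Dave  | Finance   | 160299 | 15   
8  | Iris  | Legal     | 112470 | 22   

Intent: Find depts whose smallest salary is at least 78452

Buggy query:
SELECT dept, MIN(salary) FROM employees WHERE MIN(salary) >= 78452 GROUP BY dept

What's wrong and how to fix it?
Bug: Aggregates like MIN are computed per group after WHERE runs

Fix: Replace WHERE with HAVING after the GROUP BY

Corrected query:
SELECT dept, MIN(salary) FROM employees GROUP BY dept HAVING MIN(salary) >= 78452

Result:
dept  | MIN(salary)
------+------------
Legal | 82766      
Sales | 162023     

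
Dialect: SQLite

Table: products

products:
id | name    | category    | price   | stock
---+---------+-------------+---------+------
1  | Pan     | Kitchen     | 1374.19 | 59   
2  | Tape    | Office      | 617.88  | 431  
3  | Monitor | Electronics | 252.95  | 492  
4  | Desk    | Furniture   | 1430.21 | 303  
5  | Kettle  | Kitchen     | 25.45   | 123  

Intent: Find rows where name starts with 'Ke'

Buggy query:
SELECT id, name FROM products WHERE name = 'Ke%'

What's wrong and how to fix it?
Bug: Wildcards only work with LIKE; '=' treats '%' as a literal character

Fix: Use LIKE for wildcard pattern matching

Corrected query:
SELECT id, name FROM products WHERE name LIKE 'Ke%'

Result:
id | name  
---+-------
5  | Kettle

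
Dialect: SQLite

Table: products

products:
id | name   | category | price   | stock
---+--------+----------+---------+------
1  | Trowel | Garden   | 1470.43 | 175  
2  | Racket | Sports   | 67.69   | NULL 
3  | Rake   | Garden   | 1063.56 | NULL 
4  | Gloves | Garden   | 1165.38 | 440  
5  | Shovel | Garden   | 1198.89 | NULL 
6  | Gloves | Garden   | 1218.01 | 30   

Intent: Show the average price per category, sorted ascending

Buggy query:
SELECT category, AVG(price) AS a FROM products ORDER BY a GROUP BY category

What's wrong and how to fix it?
Bug: GROUP BY must precede ORDER BY

Fix: Move ORDER BY to the end, after GROUP BY

Corrected query:
SELECT category, AVG(price) AS a FROM products GROUP BY category ORDER BY a

Result:
category | a       
---------+---------
Sports   | 67.69   
Garden   | 1223.254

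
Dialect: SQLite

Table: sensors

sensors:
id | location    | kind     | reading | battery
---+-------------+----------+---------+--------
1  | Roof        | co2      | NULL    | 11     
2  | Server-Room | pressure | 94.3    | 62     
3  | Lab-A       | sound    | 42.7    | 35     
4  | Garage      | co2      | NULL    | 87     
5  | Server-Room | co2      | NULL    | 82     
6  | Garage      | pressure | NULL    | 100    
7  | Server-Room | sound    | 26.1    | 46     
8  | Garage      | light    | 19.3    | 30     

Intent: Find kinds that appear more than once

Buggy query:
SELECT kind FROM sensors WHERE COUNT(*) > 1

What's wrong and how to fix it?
Bug: WHERE can't reference COUNT(*); aggregates are computed after WHERE

Fix: Group first, then use HAVING for the count condition

Corrected query:
SELECT kind FROM sensors GROUP BY kind HAVING COUNT(*) > 1

Result:
kind    
--------
co2     
pressure
sound   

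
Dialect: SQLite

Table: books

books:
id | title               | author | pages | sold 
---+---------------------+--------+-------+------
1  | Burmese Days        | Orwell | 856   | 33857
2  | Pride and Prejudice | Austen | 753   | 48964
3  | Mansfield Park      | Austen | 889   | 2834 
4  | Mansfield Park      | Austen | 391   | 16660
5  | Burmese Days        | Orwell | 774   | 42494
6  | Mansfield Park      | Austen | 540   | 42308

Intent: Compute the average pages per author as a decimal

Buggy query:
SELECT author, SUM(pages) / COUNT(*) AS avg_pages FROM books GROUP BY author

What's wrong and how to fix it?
Bug: Both operands are integers, so '/' performs integer division and truncates

Fix: Cast one side to REAL so the division keeps the fractional part

Corrected query:
SELECT author, SUM(pages) * 1.0 / COUNT(*) AS avg_pages FROM books GROUP BY author

Result:
author | avg_pages
-------+----------
Austen | 643.25   
Orwell | 815      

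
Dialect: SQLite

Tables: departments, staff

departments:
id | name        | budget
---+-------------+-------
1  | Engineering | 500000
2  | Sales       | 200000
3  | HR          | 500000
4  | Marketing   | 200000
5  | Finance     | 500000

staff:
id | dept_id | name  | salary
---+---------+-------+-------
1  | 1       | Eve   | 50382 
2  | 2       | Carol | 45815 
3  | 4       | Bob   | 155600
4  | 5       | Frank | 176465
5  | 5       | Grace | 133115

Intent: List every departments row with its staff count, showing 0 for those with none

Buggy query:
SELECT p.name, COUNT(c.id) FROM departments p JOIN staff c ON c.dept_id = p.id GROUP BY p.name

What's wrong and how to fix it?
Bug: An inner join excludes parents with zero children

Fix: Use LEFT JOIN so parents without children still appear (COUNT(c.id) gives 0)

Corrected query:
SELECT p.name, COUNT(c.id) FROM departments p LEFT JOIN staff c ON c.dept_id = p.id GROUP BY p.name

Result:
name        | COUNT(c.id)
------------+------------
Engineering | 1          
Finance     | 2          
HR          | 0          
Marketing   | 1          
Sales       | 1          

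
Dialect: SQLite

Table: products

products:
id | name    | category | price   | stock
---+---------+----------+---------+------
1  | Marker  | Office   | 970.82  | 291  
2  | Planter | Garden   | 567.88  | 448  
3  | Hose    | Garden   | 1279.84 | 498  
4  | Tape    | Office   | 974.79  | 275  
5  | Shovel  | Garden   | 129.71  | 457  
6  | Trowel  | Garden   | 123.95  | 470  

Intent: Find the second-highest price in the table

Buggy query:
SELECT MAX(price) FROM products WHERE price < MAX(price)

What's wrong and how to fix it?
Bug: MAX(price) on the right of the comparison is an aggregate-in-WHERE error

Fix: Compute the overall MAX in a subquery, then take MAX of rows below it

Corrected query:
SELECT MAX(price) FROM products WHERE price < (SELECT MAX(price) FROM products)

Result:
MAX(price)
----------
974.79    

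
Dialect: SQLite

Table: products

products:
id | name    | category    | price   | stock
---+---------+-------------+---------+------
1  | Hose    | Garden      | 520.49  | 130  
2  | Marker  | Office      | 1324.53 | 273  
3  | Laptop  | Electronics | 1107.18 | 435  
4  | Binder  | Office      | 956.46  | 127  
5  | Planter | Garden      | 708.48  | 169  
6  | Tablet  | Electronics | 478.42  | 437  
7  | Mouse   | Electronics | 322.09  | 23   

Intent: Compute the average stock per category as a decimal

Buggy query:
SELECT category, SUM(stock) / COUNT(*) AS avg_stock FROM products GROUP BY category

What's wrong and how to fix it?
Bug: SUM(stock) and COUNT(*) are both integers; the division truncates the fractional part

Fix: Multiply by 1.0 (or CAST to REAL) to force floating-point division

Corrected query:
SELECT category, SUM(stock) * 1.0 / COUNT(*) AS avg_stock FROM products GROUP BY category

Result:
category    | avg_stock 
------------+-----------
Electronics | 298.333333
Garden      | 149.5     
Office      | 200       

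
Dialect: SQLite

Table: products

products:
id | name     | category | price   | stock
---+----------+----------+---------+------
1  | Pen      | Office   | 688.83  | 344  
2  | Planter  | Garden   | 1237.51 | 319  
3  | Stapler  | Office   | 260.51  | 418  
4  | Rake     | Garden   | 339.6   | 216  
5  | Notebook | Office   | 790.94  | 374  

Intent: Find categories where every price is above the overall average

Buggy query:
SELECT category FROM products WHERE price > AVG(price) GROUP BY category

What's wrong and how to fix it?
Bug: AVG() is an aggregate; it can't sit directly in WHERE

Fix: Compute the overall average in a scalar subquery and compare each group's MIN against it in HAVING

Corrected query:
SELECT category FROM products GROUP BY category HAVING MIN(price) > (SELECT AVG(price) FROM products)

Result:
(no rows)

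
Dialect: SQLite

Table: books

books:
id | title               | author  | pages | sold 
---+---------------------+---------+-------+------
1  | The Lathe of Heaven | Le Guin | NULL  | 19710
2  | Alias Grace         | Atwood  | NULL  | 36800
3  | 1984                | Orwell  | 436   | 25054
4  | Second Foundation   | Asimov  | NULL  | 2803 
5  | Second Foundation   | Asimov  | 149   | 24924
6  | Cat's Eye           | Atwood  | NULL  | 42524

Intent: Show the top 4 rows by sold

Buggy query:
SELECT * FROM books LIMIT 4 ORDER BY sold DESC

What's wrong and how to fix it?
Bug: LIMIT must come after ORDER BY

Fix: Sort with ORDER BY, then apply LIMIT

Corrected query:
SELECT * FROM books ORDER BY sold DESC LIMIT 4

Result:
id | title             | author | pages | sold 
---+-------------------+--------+-------+------
6  | Cat's Eye         | Atwood | NULL  | 42524
2  | Alias Grace       | Atwood | NULL  | 36800
3  | 1984              | Orwell | 436   | 25054
5  | Second Foundation | Asimov | 149   | 24924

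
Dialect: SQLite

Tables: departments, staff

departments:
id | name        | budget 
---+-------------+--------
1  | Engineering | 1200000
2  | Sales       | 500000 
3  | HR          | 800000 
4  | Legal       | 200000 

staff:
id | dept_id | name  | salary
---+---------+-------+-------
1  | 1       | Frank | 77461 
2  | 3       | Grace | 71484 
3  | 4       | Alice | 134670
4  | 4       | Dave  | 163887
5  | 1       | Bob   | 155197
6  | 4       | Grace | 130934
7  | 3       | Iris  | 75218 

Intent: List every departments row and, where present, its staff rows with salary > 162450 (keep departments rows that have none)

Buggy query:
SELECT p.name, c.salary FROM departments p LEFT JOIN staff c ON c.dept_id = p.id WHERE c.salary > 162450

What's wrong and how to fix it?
Bug: A WHERE condition on the right-hand table after LEFT JOIN drops unmatched parents

Fix: Move the right-table condition into the ON clause so unmatched parents are kept

Corrected query:
SELECT p.name, c.salary FROM departments p LEFT JOIN staff c ON c.dept_id = p.id AND c.salary > 162450

Result:
name        | salary
------------+-------
Engineering | NULL  
Sales       | NULL  
HR          | NULL  
Legal       | 163887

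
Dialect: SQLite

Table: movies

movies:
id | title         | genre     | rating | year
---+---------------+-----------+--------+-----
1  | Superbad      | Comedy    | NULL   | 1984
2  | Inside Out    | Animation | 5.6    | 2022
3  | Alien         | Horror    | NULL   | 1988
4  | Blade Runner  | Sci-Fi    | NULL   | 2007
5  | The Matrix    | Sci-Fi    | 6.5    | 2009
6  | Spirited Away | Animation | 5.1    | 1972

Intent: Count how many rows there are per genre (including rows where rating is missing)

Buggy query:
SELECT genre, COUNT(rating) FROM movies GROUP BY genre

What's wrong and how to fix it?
Bug: COUNT(rating) skips NULLs, so groups with missing rating are undercounted

Fix: Use COUNT(*) to count all rows regardless of NULL

Corrected query:
SELECT genre, COUNT(*) FROM movies GROUP BY genre

Result:
genre     | COUNT(*)
----------+---------
Animation | 2       
Comedy    | 1       
Horror    | 1       
Sci-Fi    | 2       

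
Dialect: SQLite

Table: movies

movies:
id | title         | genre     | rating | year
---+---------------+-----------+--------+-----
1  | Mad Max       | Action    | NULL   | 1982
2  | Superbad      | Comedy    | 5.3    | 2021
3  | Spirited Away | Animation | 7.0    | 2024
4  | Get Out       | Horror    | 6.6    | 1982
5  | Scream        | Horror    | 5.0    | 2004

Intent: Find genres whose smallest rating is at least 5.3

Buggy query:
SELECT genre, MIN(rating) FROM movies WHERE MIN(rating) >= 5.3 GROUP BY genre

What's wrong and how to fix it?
Bug: MIN() in WHERE is a misuse of aggregate

Fix: Use HAVING for the per-group MIN condition

Corrected query:
SELECT genre, MIN(rating) FROM movies GROUP BY genre HAVING MIN(rating) >= 5.3

Result:
genre     | MIN(rating)
----------+------------
Animation | 7          
Comedy    | 5.3        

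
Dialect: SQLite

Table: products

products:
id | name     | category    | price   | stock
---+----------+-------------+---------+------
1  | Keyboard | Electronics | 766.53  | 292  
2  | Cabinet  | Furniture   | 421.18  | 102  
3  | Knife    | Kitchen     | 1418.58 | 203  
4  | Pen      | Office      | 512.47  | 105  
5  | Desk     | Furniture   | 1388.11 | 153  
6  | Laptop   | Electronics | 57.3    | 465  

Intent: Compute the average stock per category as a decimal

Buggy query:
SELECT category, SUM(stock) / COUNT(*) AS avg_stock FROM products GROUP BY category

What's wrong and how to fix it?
Bug: SUM(stock) and COUNT(*) are both integers; the division truncates the fractional part

Fix: Cast one side to REAL so the division keeps the fractional part

Corrected query:
SELECT category, SUM(stock) * 1.0 / COUNT(*) AS avg_stock FROM products GROUP BY category

Result:
category    | avg_stock
------------+----------
Electronics | 378.5    
Furniture   | 127.5    
Kitchen     | 203      
Office      | 105      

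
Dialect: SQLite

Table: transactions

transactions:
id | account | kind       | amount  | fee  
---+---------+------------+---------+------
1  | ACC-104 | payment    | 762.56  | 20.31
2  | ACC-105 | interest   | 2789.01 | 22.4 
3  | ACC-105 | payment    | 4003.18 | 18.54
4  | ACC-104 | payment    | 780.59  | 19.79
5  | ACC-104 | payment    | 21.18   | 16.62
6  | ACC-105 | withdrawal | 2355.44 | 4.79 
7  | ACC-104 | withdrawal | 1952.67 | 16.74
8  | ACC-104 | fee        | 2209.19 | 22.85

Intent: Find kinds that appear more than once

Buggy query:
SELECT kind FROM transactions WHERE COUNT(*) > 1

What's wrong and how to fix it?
Bug: WHERE can't reference COUNT(*); aggregates are computed after WHERE

Fix: GROUP BY kind, then filter groups with HAVING COUNT(*) > 1

Corrected query:
SELECT kind FROM transactions GROUP BY kind HAVING COUNT(*) > 1

Result:
kind      
----------
payment   
withdrawal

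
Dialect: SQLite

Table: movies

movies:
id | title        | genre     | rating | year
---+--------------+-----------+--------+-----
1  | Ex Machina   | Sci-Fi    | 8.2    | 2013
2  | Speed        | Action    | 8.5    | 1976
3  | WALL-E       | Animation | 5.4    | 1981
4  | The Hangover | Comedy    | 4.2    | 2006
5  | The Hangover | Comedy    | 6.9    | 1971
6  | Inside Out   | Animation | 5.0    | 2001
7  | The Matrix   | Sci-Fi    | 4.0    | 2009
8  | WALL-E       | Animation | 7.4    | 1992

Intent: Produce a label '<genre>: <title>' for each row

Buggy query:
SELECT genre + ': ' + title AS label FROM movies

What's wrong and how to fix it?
Bug: SQLite uses || for string concatenation; + coerces text to numbers (yielding 0)

Fix: Replace + with || to concatenate text

Corrected query:
SELECT genre || ': ' || title AS label FROM movies

Result:
label                
---------------------
Sci-Fi: Ex Machina   
Action: Speed        
Animation: WALL-E    
Comedy: The Hangover 
Comedy: The Hangover 
Animation: Inside Out
Sci-Fi: The Matrix   
Animation: WALL-E    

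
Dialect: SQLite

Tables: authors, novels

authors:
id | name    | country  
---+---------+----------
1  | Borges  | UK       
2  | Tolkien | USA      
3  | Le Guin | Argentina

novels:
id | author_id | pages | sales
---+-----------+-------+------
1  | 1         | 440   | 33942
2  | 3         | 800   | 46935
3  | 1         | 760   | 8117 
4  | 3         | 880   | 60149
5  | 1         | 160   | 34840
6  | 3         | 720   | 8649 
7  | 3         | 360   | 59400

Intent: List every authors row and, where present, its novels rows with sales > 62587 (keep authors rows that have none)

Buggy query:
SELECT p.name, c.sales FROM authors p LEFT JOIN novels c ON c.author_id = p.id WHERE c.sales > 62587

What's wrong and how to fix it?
Bug: Filtering c.sales in WHERE discards the NULL rows produced by LEFT JOIN, turning it into an inner join

Fix: Move the right-table condition into the ON clause so unmatched parents are kept

Corrected query:
SELECT p.name, c.sales FROM authors p LEFT JOIN novels c ON c.author_id = p.id AND c.sales > 62587

Result:
name    | sales
--------+------
Borges  | NULL 
Tolkien | NULL 
Le Guin | NULL 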